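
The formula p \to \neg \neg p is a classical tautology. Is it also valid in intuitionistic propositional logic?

This is double-negation introduction, which is intuitionistically derivable.
If a world forces p then every accessible world forces p (persistence), so none forces \neg p; hence \neg \neg p.

Yes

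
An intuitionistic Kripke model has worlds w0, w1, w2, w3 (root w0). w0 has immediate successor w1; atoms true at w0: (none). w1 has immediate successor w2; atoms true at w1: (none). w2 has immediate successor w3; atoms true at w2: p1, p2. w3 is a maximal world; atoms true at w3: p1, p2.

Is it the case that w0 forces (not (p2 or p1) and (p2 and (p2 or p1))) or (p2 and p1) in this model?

w0 does not force (not (p2 or p1) and (p2 and (p2 or p1))) or (p2 and p1): neither disjunct is forced at w0.
w0 does not force not (p2 or p1) and (p2 and (p2 or p1)) since w0 fails not (p2 or p1).

No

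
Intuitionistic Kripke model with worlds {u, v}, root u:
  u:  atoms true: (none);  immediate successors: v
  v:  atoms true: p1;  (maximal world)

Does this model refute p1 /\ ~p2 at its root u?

Yes

u ||-/- p1 /\ ~p2 since u fails p1.
So the root u does not force p1 /\ ~p2; the model is a countermodel.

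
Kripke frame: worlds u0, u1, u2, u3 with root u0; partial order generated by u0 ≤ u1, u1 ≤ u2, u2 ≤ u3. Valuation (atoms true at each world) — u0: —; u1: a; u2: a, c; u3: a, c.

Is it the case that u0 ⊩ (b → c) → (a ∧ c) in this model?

u0 ⊮ (b → c) → (a ∧ c): already at u0 itself, u0 ⊩ b → c but u0 ⊮ a ∧ c.
u0 ⊮ a ∧ c since u0 fails a.

No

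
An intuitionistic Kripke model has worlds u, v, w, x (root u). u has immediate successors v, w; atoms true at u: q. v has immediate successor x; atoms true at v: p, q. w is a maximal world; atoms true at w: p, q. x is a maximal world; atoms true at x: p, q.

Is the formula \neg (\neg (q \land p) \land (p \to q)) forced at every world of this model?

u \Vdash \neg (\neg (q \land p) \land (p \to q)): no world accessible from u forces \neg (q \land p) \land (p \to q).
Since the root u forces \neg (\neg (q \land p) \land (p \to q)) and forcing is persistent (monotone upward), every world forces it.

Yes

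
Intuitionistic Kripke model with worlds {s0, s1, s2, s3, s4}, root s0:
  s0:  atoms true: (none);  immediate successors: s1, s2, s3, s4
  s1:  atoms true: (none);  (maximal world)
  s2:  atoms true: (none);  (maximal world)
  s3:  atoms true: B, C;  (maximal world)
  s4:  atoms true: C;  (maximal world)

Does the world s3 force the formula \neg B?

No

s3 \nVdash \neg B since s3 is accessible from s3 and s3 \Vdash B.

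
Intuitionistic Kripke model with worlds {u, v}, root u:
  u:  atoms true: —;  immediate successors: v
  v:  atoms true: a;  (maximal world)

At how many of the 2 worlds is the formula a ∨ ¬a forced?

u: does not force it — u ⊮ a ∨ ¬a: neither disjunct is forced at u.
v: forces it.
Worlds forcing the formula: {v}.

1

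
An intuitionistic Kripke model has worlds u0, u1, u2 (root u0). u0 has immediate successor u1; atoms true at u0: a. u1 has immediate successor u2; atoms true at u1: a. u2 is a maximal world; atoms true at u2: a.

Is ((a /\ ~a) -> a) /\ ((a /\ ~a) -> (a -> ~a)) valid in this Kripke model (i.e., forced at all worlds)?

Yes

u0 ||- ((a /\ ~a) -> a) /\ ((a /\ ~a) -> (a -> ~a)) since u0 forces both conjuncts.
Since the root u0 forces ((a /\ ~a) -> a) /\ ((a /\ ~a) -> (a -> ~a)) and forcing is persistent (monotone upward), every world forces it.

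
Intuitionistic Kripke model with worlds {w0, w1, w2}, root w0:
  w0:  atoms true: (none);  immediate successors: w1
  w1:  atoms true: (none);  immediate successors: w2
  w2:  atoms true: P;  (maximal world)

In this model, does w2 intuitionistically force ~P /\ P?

No

w2 ||-/- ~P /\ P since w2 fails ~P.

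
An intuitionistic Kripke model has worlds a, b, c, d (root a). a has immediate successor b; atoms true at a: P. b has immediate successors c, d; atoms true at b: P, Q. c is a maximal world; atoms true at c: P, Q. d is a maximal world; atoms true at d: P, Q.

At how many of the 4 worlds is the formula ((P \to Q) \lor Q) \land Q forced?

a: does not force it — a \nVdash ((P \to Q) \lor Q) \land Q since a fails (P \to Q) \lor Q.
b: forces it.
c: forces it.
d: forces it.
Worlds forcing the formula: {b, c, d}.

3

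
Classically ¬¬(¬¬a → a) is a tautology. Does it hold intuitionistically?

Yes

This is the double negation of double-negation elimination, which is intuitionistically derivable.
By Glivenko's theorem the double negation of any classical propositional tautology is intuitionistically provable; ¬¬a → a is classically a tautology.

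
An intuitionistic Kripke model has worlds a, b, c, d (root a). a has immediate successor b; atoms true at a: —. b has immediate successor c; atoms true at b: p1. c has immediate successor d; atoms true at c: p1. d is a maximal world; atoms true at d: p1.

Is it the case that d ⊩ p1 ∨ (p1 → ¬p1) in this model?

d ⊩ p1 ∨ (p1 → ¬p1) via the disjunct p1.

Yes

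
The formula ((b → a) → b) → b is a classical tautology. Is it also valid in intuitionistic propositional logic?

This is Peirce's law, which is not intuitionistically valid.
A Kripke countermodel: worlds 0, 1; order generated by 0 ≤ 1; atoms true at each world — 0:{}; 1:{b}.
0 ⊮ ((b → a) → b) → b: already at 0 itself, 0 ⊩ (b → a) → b but 0 ⊮ b.
0 lacks atom b, so 0 ⊮ b.
So the root 0 does not force the formula.

No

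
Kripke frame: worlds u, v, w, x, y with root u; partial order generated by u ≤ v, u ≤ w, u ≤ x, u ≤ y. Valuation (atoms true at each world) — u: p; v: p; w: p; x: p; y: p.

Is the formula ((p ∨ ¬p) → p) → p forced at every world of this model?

u ⊩ ((p ∨ ¬p) → p) → p: every world accessible from u that forces (p ∨ ¬p) → p (namely u, v, w, x, y) also forces p.
Since the root u forces ((p ∨ ¬p) → p) → p and forcing is persistent (monotone upward), every world forces it.

Yes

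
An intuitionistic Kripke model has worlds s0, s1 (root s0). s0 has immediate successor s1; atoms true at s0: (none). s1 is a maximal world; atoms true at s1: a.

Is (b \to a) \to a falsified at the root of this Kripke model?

s0 \nVdash (b \to a) \to a: already at s0 itself, s0 \Vdash b \to a but s0 \nVdash a.
s0 lacks atom a, so s0 \nVdash a.
So the root s0 does not force (b \to a) \to a; the model is a countermodel.

Yes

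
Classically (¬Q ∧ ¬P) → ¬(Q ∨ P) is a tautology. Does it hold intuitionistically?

This is a constructively valid De Morgan direction (conjunction of negations to negated disjunction), which is intuitionistically derivable.
If both ¬Q and ¬P hold at a world, no accessible world forces Q or forces P, so none forces Q ∨ P.

Yes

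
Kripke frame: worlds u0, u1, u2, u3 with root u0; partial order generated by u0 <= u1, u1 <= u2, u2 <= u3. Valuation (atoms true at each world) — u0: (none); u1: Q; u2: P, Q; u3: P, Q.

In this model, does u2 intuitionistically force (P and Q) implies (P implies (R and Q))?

u2 does not force (P and Q) implies (P implies (R and Q)): already at u2 itself, u2 forces P and Q but u2 does not force P implies (R and Q).
u2 does not force P implies (R and Q): already at u2 itself, u2 forces P but u2 does not force R and Q.
u2 does not force R and Q since u2 fails R.

No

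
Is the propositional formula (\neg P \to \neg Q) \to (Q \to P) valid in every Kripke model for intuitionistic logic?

No

This is the converse of contraposition, which is not intuitionistically valid.
A Kripke countermodel: worlds w0, w1; order generated by w0 \le w1; atoms true at each world — w0:{Q}; w1:{P,Q}.
w0 \nVdash (\neg P \to \neg Q) \to (Q \to P): already at w0 itself, w0 \Vdash \neg P \to \neg Q but w0 \nVdash Q \to P.
w0 \nVdash Q \to P: already at w0 itself, w0 \Vdash Q but w0 \nVdash P.
w0 lacks atom P, so w0 \nVdash P.
So the root w0 does not force the formula.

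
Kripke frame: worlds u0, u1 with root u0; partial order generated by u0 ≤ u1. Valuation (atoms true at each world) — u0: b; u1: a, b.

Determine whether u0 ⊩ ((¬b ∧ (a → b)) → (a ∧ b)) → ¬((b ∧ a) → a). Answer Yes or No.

No

u0 ⊮ ((¬b ∧ (a → b)) → (a ∧ b)) → ¬((b ∧ a) → a): already at u0 itself, u0 ⊩ (¬b ∧ (a → b)) → (a ∧ b) but u0 ⊮ ¬((b ∧ a) → a).
u0 ⊮ ¬((b ∧ a) → a) since u0 is accessible from u0 and u0 ⊩ (b ∧ a) → a.
u0 ⊩ (b ∧ a) → a: every world accessible from u0 that forces b ∧ a (namely u1) also forces a.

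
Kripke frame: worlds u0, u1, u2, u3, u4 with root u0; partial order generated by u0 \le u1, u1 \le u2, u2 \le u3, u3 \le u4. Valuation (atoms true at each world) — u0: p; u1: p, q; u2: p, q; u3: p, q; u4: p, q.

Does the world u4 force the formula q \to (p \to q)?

Yes

u4 \Vdash q \to (p \to q): every world accessible from u4 that forces q (namely u4) also forces p \to q.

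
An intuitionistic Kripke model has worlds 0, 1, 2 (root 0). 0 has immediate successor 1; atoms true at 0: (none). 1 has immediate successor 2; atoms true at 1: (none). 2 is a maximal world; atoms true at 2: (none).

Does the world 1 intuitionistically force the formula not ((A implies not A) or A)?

No

1 does not force not ((A implies not A) or A) since 1 is accessible from 1 and 1 forces (A implies not A) or A.
1 forces (A implies not A) or A via the disjunct A implies not A.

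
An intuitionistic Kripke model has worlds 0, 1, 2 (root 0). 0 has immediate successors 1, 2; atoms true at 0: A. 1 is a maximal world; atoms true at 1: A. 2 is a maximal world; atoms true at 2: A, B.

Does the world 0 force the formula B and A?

0 does not force B and A since 0 fails B.

No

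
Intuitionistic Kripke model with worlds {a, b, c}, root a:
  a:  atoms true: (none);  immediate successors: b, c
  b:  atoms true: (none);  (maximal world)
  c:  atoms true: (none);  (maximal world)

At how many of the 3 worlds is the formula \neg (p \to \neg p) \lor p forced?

0

a: does not force it — a \nVdash \neg (p \to \neg p) \lor p: neither disjunct is forced at a.
b: does not force it — b \nVdash \neg (p \to \neg p) \lor p: neither disjunct is forced at b.
c: does not force it.
Worlds forcing the formula: { }.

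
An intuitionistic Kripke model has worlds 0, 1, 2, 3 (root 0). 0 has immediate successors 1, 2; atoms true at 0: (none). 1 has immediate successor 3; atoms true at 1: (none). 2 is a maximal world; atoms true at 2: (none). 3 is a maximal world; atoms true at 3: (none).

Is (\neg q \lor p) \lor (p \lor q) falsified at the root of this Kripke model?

0 \Vdash (\neg q \lor p) \lor (p \lor q) via the disjunct \neg q \lor p.
So the root 0 forces (\neg q \lor p) \lor (p \lor q); the model is not a countermodel.

No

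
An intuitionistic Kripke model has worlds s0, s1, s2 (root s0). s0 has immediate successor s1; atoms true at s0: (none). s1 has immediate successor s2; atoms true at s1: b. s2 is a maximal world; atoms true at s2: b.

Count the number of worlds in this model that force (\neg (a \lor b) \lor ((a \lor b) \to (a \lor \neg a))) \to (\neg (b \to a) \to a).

0

s0: does not force it — s0 \nVdash (\neg (a \lor b) \lor ((a \lor b) \to (a \lor \neg a))) \to (\neg (b \to a) \to a): already at s0 itself, s0 \Vdash \neg (a \lor b) \lor ((a \lor b) \to (a \lor \neg a)) but s0 \nVdash \neg (b \to a) \to a.
s1: does not force it — s1 \nVdash (\neg (a \lor b) \lor ((a \lor b) \to (a \lor \neg a))) \to (\neg (b \to a) \to a): already at s1 itself, s1 \Vdash \neg (a \lor b) \lor ((a \lor b) \to (a \lor \neg a)) but s1 \nVdash \neg (b \to a) \to a.
s2: does not force it.
Worlds forcing the formula: { }.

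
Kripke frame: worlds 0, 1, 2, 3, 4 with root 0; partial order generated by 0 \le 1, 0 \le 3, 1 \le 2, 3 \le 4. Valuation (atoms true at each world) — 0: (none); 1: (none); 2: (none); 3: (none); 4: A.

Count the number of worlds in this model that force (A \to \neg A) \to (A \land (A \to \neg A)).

2

0: does not force it — 0 \nVdash (A \to \neg A) \to (A \land (A \to \neg A)): at the accessible world 1, 1 \Vdash A \to \neg A but 1 \nVdash A \land (A \to \neg A).
1: does not force it.
2: does not force it.
3: forces it.
4: forces it.
Worlds forcing the formula: {3, 4}.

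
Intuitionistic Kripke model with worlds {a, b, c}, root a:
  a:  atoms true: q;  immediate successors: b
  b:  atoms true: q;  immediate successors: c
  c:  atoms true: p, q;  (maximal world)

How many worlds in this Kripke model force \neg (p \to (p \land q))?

a: does not force it — a \nVdash \neg (p \to (p \land q)) since a is accessible from a and a \Vdash p \to (p \land q).
b: does not force it — b \nVdash \neg (p \to (p \land q)) since b is accessible from b and b \Vdash p \to (p \land q).
c: does not force it — c \nVdash \neg (p \to (p \land q)) since c is accessible from c and c \Vdash p \to (p \land q).
Worlds forcing the formula: { }.

0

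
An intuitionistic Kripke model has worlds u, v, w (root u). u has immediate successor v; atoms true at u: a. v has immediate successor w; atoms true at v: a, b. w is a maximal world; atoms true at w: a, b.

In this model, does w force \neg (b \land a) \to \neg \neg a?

Yes

w \Vdash \neg (b \land a) \to \neg \neg a vacuously: no world accessible from w forces the antecedent \neg (b \land a).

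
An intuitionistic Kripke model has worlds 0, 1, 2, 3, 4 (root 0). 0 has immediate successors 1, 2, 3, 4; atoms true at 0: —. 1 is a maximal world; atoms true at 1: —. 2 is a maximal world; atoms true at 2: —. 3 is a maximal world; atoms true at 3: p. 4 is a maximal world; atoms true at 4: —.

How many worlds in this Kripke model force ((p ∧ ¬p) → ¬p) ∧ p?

1

0: does not force it — 0 ⊮ ((p ∧ ¬p) → ¬p) ∧ p since 0 fails p.
1: does not force it.
2: does not force it.
3: forces it.
4: does not force it.
Worlds forcing the formula: {3}.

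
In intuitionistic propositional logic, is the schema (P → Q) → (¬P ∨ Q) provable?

No

This is the material-implication-as-disjunction principle, which is not intuitionistically valid.
A Kripke countermodel: worlds s0, s1; order generated by s0 ≤ s1; atoms true at each world — s0:{}; s1:{P,Q}.
s0 ⊮ (P → Q) → (¬P ∨ Q): already at s0 itself, s0 ⊩ P → Q but s0 ⊮ ¬P ∨ Q.
s0 ⊮ ¬P ∨ Q: neither disjunct is forced at s0.
s0 ⊮ ¬P since s1 is accessible from s0 and s1 ⊩ P.
So the root s0 does not force the formula.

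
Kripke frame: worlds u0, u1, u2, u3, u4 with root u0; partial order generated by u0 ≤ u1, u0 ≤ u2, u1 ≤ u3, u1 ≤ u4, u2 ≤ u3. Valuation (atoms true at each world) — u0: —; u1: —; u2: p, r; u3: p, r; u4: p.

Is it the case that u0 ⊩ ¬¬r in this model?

u0 ⊮ ¬¬r since u4 is accessible from u0 and u4 ⊩ ¬r.
u4 ⊩ ¬r: no world accessible from u4 forces r.

No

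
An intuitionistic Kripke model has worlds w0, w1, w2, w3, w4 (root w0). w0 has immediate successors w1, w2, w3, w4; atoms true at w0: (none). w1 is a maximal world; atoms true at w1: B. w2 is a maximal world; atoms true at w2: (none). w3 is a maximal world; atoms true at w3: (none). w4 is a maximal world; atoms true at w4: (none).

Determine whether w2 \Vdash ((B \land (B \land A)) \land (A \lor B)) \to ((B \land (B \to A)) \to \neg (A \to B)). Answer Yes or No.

w2 \Vdash ((B \land (B \land A)) \land (A \lor B)) \to ((B \land (B \to A)) \to \neg (A \to B)) vacuously: no world accessible from w2 forces the antecedent (B \land (B \land A)) \land (A \lor B).

Yes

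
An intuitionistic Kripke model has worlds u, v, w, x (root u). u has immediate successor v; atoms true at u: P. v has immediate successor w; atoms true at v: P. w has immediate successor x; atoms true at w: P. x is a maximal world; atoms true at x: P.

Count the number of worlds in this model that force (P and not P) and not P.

0

u: does not force it — u does not force (P and not P) and not P since u fails P and not P.
v: does not force it — v does not force (P and not P) and not P since v fails P and not P.
w: does not force it — w does not force (P and not P) and not P since w fails P and not P.
x: does not force it.
Worlds forcing the formula: { }.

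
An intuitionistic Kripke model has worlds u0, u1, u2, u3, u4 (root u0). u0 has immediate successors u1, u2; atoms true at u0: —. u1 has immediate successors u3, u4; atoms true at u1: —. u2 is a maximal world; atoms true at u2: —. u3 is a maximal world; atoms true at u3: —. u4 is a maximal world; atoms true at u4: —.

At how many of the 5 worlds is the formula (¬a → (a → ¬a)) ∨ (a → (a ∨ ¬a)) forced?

5

u0: forces it.
u1: forces it.
u2: forces it.
u3: forces it.
u4: forces it.
Worlds forcing the formula: {u0, u1, u2, u3, u4}.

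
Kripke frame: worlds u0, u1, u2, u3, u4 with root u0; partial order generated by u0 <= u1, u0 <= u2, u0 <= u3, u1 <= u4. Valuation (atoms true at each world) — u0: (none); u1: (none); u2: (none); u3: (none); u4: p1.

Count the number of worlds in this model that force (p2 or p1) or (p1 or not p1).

3

u0: does not force it — u0 does not force (p2 or p1) or (p1 or not p1): neither disjunct is forced at u0.
u1: does not force it — u1 does not force (p2 or p1) or (p1 or not p1): neither disjunct is forced at u1.
u2: forces it.
u3: forces it.
u4: forces it.
Worlds forcing the formula: {u2, u3, u4}.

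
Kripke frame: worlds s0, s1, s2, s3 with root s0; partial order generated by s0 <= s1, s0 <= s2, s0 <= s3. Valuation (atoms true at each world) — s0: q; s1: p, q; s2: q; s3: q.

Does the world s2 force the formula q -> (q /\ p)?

No

s2 ||-/- q -> (q /\ p): already at s2 itself, s2 ||- q but s2 ||-/- q /\ p.
s2 ||-/- q /\ p since s2 fails p.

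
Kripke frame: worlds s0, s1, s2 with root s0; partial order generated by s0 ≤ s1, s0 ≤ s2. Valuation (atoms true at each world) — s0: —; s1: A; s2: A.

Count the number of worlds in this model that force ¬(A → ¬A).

3

s0: forces it.
s1: forces it.
s2: forces it.
Worlds forcing the formula: {s0, s1, s2}.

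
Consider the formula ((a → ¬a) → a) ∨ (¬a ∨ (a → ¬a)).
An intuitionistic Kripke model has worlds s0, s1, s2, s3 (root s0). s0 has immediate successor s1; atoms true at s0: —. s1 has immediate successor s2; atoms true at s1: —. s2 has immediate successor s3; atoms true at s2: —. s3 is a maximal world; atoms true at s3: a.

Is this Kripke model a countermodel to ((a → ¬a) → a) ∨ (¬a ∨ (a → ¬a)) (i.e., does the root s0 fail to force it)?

s0 ⊩ ((a → ¬a) → a) ∨ (¬a ∨ (a → ¬a)) via the disjunct (a → ¬a) → a.
So the root s0 forces ((a → ¬a) → a) ∨ (¬a ∨ (a → ¬a)); the model is not a countermodel.

No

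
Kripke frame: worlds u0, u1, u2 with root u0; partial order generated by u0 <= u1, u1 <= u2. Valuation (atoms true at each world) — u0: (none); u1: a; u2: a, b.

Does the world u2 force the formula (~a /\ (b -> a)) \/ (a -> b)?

Yes

u2 ||- (~a /\ (b -> a)) \/ (a -> b) via the disjunct a -> b.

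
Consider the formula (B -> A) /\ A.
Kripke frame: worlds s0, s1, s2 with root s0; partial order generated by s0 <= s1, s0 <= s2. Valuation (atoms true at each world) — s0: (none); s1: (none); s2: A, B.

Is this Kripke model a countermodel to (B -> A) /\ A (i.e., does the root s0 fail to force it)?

s0 ||-/- (B -> A) /\ A since s0 fails A.
So the root s0 does not force (B -> A) /\ A; the model is a countermodel.

Yes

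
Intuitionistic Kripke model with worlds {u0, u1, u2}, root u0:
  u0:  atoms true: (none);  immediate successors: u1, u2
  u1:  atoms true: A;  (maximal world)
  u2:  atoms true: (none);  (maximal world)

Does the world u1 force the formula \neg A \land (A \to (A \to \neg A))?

No

u1 \nVdash \neg A \land (A \to (A \to \neg A)) since u1 fails \neg A.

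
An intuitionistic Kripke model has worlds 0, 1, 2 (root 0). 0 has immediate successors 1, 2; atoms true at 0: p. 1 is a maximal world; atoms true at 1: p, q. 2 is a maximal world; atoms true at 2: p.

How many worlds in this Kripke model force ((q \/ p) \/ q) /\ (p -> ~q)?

1

0: does not force it — 0 ||-/- ((q \/ p) \/ q) /\ (p -> ~q) since 0 fails p -> ~q.
1: does not force it — 1 ||-/- ((q \/ p) \/ q) /\ (p -> ~q) since 1 fails p -> ~q.
2: forces it.
Worlds forcing the formula: {2}.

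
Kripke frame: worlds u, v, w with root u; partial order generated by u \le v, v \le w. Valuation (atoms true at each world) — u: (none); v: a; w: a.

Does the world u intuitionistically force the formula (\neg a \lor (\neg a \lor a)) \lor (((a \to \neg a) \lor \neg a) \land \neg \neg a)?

u \nVdash (\neg a \lor (\neg a \lor a)) \lor (((a \to \neg a) \lor \neg a) \land \neg \neg a): neither disjunct is forced at u.
u \nVdash \neg a \lor (\neg a \lor a): neither disjunct is forced at u.
u \nVdash \neg a since v is accessible from u and v \Vdash a.

No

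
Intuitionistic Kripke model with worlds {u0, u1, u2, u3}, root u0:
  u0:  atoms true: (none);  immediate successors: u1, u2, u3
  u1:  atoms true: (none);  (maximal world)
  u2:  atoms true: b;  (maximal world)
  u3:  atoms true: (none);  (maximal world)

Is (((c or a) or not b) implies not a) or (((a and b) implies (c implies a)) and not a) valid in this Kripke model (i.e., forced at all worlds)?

u0 forces (((c or a) or not b) implies not a) or (((a and b) implies (c implies a)) and not a) via the disjunct ((c or a) or not b) implies not a.
Since the root u0 forces (((c or a) or not b) implies not a) or (((a and b) implies (c implies a)) and not a) and forcing is persistent (monotone upward), every world forces it.

Yes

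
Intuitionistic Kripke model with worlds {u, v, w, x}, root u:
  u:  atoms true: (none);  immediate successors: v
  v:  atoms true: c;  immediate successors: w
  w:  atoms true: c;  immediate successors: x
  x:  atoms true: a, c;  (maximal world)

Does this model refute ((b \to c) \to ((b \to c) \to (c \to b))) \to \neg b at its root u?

u \Vdash ((b \to c) \to ((b \to c) \to (c \to b))) \to \neg b vacuously: no world accessible from u forces the antecedent (b \to c) \to ((b \to c) \to (c \to b)).
So the root u forces ((b \to c) \to ((b \to c) \to (c \to b))) \to \neg b; the model is not a countermodel.

No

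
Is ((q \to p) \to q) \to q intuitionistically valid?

This is Peirce's law, which is not intuitionistically valid.
A Kripke countermodel: worlds u, v; order generated by u \le v; atoms true at each world — u:{}; v:{q}.
u \nVdash ((q \to p) \to q) \to q: already at u itself, u \Vdash (q \to p) \to q but u \nVdash q.
u lacks atom q, so u \nVdash q.
So the root u does not force the formula.

No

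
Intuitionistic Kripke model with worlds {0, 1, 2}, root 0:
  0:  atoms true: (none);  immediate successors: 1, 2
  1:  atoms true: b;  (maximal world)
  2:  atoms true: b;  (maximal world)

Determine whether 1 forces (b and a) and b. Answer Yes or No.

No

1 does not force (b and a) and b since 1 fails b and a.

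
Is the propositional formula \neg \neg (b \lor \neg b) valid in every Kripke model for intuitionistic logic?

This is the double negation of excluded middle, which is intuitionistically derivable.
Assuming \neg (b \lor \neg b): from b we'd get b \lor \neg b, so \neg b; but then b \lor \neg b again — contradiction. Hence \neg \neg (b \lor \neg b).

Yes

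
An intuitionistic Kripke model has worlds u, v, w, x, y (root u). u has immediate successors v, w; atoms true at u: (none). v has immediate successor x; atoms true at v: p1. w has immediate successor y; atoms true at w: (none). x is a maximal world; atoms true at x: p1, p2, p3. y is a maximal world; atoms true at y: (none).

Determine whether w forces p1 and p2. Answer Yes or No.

No

w does not force p1 and p2 since w fails p1.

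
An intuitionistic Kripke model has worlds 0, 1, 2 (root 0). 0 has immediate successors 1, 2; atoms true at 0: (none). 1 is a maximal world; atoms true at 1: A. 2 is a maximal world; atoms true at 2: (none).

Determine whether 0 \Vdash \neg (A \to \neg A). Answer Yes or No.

No

0 \nVdash \neg (A \to \neg A) since 2 is accessible from 0 and 2 \Vdash A \to \neg A.
2 \Vdash A \to \neg A vacuously: no world accessible from 2 forces the antecedent A.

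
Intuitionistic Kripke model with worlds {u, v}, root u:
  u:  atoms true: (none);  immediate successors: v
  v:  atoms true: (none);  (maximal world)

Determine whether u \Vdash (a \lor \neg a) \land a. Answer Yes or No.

u \nVdash (a \lor \neg a) \land a since u fails a.

No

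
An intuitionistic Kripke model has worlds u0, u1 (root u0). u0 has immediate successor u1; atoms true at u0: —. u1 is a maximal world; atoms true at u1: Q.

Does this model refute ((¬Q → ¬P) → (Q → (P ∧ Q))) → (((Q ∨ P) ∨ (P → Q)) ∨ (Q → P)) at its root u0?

No

u0 ⊩ ((¬Q → ¬P) → (Q → (P ∧ Q))) → (((Q ∨ P) ∨ (P → Q)) ∨ (Q → P)) vacuously: no world accessible from u0 forces the antecedent (¬Q → ¬P) → (Q → (P ∧ Q)).
So the root u0 forces ((¬Q → ¬P) → (Q → (P ∧ Q))) → (((Q ∨ P) ∨ (P → Q)) ∨ (Q → P)); the model is not a countermodel.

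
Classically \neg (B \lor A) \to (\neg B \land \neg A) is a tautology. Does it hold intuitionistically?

This is a constructively valid De Morgan direction (negated disjunction to conjunction of negations), which is intuitionistically derivable.
From \neg (B \lor A): if B held then B \lor A would, contradiction — so \neg B; similarly \neg A.

Yes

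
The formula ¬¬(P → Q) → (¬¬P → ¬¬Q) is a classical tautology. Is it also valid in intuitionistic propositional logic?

Yes

This is the distribution of double negation over implication, which is intuitionistically derivable.
Assume ¬¬(P → Q) and ¬¬P; suppose ¬Q. Then P → Q would give ¬P (by contraposition), contradicting ¬¬P; so ¬(P → Q), contradicting ¬¬(P → Q). Hence ¬¬Q.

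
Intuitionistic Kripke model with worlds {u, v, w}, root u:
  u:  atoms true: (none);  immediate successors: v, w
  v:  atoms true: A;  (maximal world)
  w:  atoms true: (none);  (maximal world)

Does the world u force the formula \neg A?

u \nVdash \neg A since v is accessible from u and v \Vdash A.

No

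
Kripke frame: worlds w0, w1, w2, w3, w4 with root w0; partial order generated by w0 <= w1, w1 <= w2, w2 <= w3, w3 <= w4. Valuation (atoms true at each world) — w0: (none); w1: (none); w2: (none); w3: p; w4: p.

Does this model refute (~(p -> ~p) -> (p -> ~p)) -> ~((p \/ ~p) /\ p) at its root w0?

No

w0 ||- (~(p -> ~p) -> (p -> ~p)) -> ~((p \/ ~p) /\ p) vacuously: no world accessible from w0 forces the antecedent ~(p -> ~p) -> (p -> ~p).
So the root w0 forces (~(p -> ~p) -> (p -> ~p)) -> ~((p \/ ~p) /\ p); the model is not a countermodel.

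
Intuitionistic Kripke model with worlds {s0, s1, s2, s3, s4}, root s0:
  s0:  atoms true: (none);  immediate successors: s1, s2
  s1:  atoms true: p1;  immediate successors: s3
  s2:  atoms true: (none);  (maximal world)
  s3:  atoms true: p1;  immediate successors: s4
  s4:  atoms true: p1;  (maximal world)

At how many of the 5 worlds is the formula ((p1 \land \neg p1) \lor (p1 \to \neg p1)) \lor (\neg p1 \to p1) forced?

s0: does not force it — s0 \nVdash ((p1 \land \neg p1) \lor (p1 \to \neg p1)) \lor (\neg p1 \to p1): neither disjunct is forced at s0.
s1: forces it.
s2: forces it.
s3: forces it.
s4: forces it.
Worlds forcing the formula: {s1, s2, s3, s4}.

4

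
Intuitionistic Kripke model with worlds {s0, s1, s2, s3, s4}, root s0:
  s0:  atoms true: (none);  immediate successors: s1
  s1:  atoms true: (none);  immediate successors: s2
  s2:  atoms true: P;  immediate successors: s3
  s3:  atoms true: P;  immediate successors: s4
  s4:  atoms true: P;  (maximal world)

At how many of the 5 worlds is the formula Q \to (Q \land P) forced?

5

s0: forces it.
s1: forces it.
s2: forces it.
s3: forces it.
s4: forces it.
Worlds forcing the formula: {s0, s1, s2, s3, s4}.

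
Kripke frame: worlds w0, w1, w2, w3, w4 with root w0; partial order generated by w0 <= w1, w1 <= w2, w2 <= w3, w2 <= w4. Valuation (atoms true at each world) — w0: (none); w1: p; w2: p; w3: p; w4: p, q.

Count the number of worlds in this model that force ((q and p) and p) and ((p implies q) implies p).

1

w0: does not force it — w0 does not force ((q and p) and p) and ((p implies q) implies p) since w0 fails (q and p) and p.
w1: does not force it.
w2: does not force it.
w3: does not force it.
w4: forces it.
Worlds forcing the formula: {w4}.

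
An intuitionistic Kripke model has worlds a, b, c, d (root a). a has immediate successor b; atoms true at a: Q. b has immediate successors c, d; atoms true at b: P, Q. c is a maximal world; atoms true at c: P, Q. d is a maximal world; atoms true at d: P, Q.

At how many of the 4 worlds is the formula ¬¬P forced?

a: forces it.
b: forces it.
c: forces it.
d: forces it.
Worlds forcing the formula: {a, b, c, d}.

4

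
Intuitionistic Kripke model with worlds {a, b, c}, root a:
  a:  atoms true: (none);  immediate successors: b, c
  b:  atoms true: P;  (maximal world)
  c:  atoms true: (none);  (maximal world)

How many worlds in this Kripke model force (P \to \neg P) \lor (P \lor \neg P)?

a: does not force it — a \nVdash (P \to \neg P) \lor (P \lor \neg P): neither disjunct is forced at a.
b: forces it.
c: forces it.
Worlds forcing the formula: {b, c}.

2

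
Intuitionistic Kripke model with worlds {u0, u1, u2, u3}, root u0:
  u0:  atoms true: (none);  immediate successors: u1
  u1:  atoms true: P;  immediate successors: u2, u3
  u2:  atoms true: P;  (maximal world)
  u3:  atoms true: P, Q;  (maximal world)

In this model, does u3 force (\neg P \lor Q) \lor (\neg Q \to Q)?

u3 \Vdash (\neg P \lor Q) \lor (\neg Q \to Q) via the disjunct \neg P \lor Q.

Yes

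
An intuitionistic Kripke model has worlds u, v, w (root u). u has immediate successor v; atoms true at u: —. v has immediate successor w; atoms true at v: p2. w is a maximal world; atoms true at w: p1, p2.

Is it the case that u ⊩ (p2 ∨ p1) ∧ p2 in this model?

u ⊮ (p2 ∨ p1) ∧ p2 since u fails p2 ∨ p1.

No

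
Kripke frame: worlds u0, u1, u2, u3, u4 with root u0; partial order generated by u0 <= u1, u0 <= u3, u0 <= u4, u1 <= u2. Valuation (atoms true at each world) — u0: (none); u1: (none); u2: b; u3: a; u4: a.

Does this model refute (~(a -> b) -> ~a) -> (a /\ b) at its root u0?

u0 ||-/- (~(a -> b) -> ~a) -> (a /\ b): at the accessible world u1, u1 ||- ~(a -> b) -> ~a but u1 ||-/- a /\ b.
u1 ||-/- a /\ b since u1 fails a.
So the root u0 does not force (~(a -> b) -> ~a) -> (a /\ b); the model is a countermodel.

Yes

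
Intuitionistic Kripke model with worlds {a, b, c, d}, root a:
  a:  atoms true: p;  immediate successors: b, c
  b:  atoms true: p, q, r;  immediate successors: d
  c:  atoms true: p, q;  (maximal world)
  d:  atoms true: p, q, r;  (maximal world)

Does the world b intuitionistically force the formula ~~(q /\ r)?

b ||- ~~(q /\ r): no world accessible from b forces ~(q /\ r).

Yes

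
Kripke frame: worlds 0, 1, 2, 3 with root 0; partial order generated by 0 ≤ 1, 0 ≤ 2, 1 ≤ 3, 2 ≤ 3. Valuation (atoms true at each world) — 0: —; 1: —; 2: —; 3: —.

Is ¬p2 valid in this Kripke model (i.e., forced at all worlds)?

Yes

0 ⊩ ¬p2: no world accessible from 0 forces p2.
Since the root 0 forces ¬p2 and forcing is persistent (monotone upward), every world forces it.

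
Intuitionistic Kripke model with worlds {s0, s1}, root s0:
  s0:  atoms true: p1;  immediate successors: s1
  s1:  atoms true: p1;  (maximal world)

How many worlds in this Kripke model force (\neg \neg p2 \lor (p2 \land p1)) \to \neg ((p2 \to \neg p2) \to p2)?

s0: forces it.
s1: forces it.
Worlds forcing the formula: {s0, s1}.

2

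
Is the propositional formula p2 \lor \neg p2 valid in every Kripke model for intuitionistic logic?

No

This is the law of excluded middle, which is not intuitionistically valid.
A Kripke countermodel: worlds 0, 1; order generated by 0 \le 1; atoms true at each world — 0:{}; 1:{p2}.
0 \nVdash p2 \lor \neg p2: neither disjunct is forced at 0.
0 lacks atom p2, so 0 \nVdash p2.
So the root 0 does not force the formula.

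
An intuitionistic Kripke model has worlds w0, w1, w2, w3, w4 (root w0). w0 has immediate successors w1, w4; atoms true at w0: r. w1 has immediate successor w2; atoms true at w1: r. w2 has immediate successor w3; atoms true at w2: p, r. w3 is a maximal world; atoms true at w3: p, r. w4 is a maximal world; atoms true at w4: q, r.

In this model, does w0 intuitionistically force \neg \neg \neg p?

w0 \nVdash \neg \neg \neg p since w1 is accessible from w0 and w1 \Vdash \neg \neg p.
w1 \Vdash \neg \neg p: no world accessible from w1 forces \neg p.

No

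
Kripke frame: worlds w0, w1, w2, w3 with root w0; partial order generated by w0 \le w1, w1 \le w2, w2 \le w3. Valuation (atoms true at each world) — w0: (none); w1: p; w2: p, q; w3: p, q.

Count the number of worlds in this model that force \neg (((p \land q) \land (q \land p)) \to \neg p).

4

w0: forces it.
w1: forces it.
w2: forces it.
w3: forces it.
Worlds forcing the formula: {w0, w1, w2, w3}.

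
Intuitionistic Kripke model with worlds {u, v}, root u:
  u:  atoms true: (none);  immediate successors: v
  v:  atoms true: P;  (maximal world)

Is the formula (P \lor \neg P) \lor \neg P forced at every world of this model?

Not every world: u \nVdash (P \lor \neg P) \lor \neg P.
u \nVdash (P \lor \neg P) \lor \neg P: neither disjunct is forced at u.
u \nVdash P \lor \neg P: neither disjunct is forced at u.
u lacks atom P, so u \nVdash P.

No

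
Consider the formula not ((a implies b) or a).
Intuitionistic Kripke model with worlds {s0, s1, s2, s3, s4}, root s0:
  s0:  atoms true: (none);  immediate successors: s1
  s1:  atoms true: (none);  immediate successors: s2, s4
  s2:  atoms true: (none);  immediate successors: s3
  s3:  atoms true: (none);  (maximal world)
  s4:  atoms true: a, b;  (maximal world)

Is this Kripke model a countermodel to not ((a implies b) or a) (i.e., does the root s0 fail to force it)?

s0 does not force not ((a implies b) or a) since s0 is accessible from s0 and s0 forces (a implies b) or a.
s0 forces (a implies b) or a via the disjunct a implies b.
So the root s0 does not force not ((a implies b) or a); the model is a countermodel.

Yes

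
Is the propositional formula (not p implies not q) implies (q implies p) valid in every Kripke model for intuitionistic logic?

No

This is the converse of contraposition, which is not intuitionistically valid.
A Kripke countermodel: worlds s0, s1; order generated by s0 <= s1; atoms true at each world — s0:{q}; s1:{p,q}.
s0 does not force (not p implies not q) implies (q implies p): already at s0 itself, s0 forces not p implies not q but s0 does not force q implies p.
s0 does not force q implies p: already at s0 itself, s0 forces q but s0 does not force p.
s0 lacks atom p, so s0 does not force p.
So the root s0 does not force the formula.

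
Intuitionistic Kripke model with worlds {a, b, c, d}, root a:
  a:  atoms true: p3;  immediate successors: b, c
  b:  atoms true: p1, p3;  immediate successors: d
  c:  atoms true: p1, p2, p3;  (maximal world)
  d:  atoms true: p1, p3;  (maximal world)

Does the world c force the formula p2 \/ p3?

c ||- p2 \/ p3 via the disjunct p2.

Yes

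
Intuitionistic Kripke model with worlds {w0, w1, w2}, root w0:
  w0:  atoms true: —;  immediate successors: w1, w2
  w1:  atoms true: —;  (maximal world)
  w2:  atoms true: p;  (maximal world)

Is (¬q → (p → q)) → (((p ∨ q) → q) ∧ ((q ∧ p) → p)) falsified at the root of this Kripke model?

No

w0 ⊩ (¬q → (p → q)) → (((p ∨ q) → q) ∧ ((q ∧ p) → p)): every world accessible from w0 that forces ¬q → (p → q) (namely w1) also forces ((p ∨ q) → q) ∧ ((q ∧ p) → p).
So the root w0 forces (¬q → (p → q)) → (((p ∨ q) → q) ∧ ((q ∧ p) → p)); the model is not a countermodel.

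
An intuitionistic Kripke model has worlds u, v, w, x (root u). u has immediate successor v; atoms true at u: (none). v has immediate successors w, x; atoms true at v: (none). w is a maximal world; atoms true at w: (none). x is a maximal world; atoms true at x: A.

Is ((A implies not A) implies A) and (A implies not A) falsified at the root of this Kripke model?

u does not force ((A implies not A) implies A) and (A implies not A) since u fails (A implies not A) implies A.
So the root u does not force ((A implies not A) implies A) and (A implies not A); the model is a countermodel.

Yes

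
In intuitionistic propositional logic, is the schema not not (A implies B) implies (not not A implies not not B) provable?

This is the distribution of double negation over implication, which is intuitionistically derivable.
Assume not not (A implies B) and not not A; suppose not B. Then A implies B would give not A (by contraposition), contradicting not not A; so not (A implies B), contradicting not not (A implies B). Hence not not B.

Yes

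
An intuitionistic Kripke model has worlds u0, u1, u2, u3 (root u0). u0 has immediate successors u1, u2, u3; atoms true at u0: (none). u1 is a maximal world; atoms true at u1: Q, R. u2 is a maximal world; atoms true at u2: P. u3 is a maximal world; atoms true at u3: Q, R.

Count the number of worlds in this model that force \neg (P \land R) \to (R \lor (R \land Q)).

u0: does not force it — u0 \nVdash \neg (P \land R) \to (R \lor (R \land Q)): already at u0 itself, u0 \Vdash \neg (P \land R) but u0 \nVdash R \lor (R \land Q).
u1: forces it.
u2: does not force it.
u3: forces it.
Worlds forcing the formula: {u1, u3}.

2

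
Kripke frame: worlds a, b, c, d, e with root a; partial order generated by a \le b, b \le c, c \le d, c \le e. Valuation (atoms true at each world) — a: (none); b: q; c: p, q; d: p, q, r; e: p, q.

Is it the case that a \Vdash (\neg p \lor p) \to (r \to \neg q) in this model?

a \nVdash (\neg p \lor p) \to (r \to \neg q): at the accessible world c, c \Vdash \neg p \lor p but c \nVdash r \to \neg q.
c \nVdash r \to \neg q: at the accessible world d, d \Vdash r but d \nVdash \neg q.
d \nVdash \neg q since d is accessible from d and d \Vdash q.

No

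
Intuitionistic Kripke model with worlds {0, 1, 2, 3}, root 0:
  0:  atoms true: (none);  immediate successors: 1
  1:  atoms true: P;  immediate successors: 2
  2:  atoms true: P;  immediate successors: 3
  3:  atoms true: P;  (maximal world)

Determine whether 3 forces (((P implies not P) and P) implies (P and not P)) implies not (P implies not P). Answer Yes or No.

3 forces (((P implies not P) and P) implies (P and not P)) implies not (P implies not P): every world accessible from 3 that forces ((P implies not P) and P) implies (P and not P) (namely 3) also forces not (P implies not P).

Yes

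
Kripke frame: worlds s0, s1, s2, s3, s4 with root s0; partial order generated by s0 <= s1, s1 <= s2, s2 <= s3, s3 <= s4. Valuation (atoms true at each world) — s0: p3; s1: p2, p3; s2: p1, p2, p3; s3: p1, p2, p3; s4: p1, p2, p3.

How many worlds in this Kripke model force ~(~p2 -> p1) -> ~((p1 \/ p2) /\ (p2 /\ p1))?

5

s0: forces it.
s1: forces it.
s2: forces it.
s3: forces it.
s4: forces it.
Worlds forcing the formula: {s0, s1, s2, s3, s4}.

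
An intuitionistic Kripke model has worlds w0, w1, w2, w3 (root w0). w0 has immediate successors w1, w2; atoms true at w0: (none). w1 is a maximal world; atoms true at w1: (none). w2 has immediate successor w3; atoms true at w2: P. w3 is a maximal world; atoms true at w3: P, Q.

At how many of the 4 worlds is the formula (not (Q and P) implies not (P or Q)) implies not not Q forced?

w0: does not force it — w0 does not force (not (Q and P) implies not (P or Q)) implies not not Q: already at w0 itself, w0 forces not (Q and P) implies not (P or Q) but w0 does not force not not Q.
w1: does not force it — w1 does not force (not (Q and P) implies not (P or Q)) implies not not Q: already at w1 itself, w1 forces not (Q and P) implies not (P or Q) but w1 does not force not not Q.
w2: forces it.
w3: forces it.
Worlds forcing the formula: {w2, w3}.

2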